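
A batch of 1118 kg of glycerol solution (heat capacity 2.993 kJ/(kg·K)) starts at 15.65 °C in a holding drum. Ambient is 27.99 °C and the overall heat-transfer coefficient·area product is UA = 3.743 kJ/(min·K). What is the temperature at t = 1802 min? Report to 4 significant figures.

26.35 °C

Lumped-capacitance energy balance: M c_p dT/dt = UA(T_amb − T).
dT/dt = (T_ss − T)/τ with T_ss = T_amb = 27.9900 °C, τ = M c_p/UA = 1118·2.993/3.743 = 893.982 min.
T approaches T_ss exponentially: T(t) = T_ss + (T₀ − T_ss) e^(−t/τ).
T(1802) = 27.9900 + (-12.3400)·0.133227 = 26.3460 °C.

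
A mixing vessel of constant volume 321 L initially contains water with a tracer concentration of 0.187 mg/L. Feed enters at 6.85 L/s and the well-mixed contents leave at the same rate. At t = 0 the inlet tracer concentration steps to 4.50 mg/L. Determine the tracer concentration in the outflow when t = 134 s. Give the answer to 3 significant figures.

4.25 mg/L

Accumulation = in − out for the solute gives V dC/dt = Q(C_in − C).
Rewrite as dC/dt + C/τ = C_in/τ, τ = V/Q = 46.861 s.
C approaches C_in exponentially: C(t) = C_in + (C₀ − C_in) e^(−t/τ).
C(134) = 4.50 + (0.187 − 4.50)·e^(−134/46.861) = 4.50 + (-4.3130)·0.057297 = 4.2529 mg/L.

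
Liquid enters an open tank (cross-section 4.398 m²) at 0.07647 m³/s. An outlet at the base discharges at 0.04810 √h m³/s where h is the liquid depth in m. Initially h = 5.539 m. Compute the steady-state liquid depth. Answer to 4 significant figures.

A dh/dt = Q_in − 0.04810 √h. Steady state requires inflow = outflow:
Q_in = 0.04810 √h_ss ⇒ √h_ss = 0.07647/0.04810 = 1.58981.
h_ss = 1.58981² = 2.52751 m. (Since h₀ = 5.539 m > h_ss, the level will fall toward this value.)

2.528 m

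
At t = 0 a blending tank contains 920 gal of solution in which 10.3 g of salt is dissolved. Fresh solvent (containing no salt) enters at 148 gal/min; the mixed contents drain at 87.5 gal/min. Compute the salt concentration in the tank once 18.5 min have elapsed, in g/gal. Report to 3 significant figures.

Total volume: dV/dt = Q_in − Q_out = 60.500 gal/min, so V(t) = 920 + 60.500 t and V(18.5) = 2039.2 gal.
Solute balance: dm/dt = 0 − Q_out C = −Q_out m/V(t).
Separate: dm/m = −Q_out dt/V(t) ⇒ ln(m/m₀) = −(Q_out/(Q_in−Q_out)) ln(V/V₀).
m = m₀ (V₀/V)^(Q_out/(Q_in−Q_out)) = 10.3 × (920/2039.2)^(1.4463) = 3.2575 g.
C = m/V = 3.2575/2039.2 = 0.0015974 g/gal.

0.00160 g/gal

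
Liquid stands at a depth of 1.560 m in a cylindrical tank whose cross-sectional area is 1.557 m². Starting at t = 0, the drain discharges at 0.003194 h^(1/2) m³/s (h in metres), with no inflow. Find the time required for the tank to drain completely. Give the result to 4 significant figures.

1218 s

Mass balance (ρ constant): A dh/dt = −0.003194 √h.
Separate and integrate: 2(√h − √h₀) = −(0.003194/A) t.
Set h = 0: 2√h₀ = (0.003194/A) t_empty ⇒ t_empty = 2A√h₀/0.003194.
t_empty = 2·1.557·√1.560/0.003194 = 3.11400·1.24900/0.003194 = 1217.72 s.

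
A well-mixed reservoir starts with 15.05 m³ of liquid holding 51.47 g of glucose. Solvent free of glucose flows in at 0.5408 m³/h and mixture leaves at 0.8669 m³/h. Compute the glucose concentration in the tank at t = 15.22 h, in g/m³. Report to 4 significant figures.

Total volume: dV/dt = Q_in − Q_out = -0.326100 m³/h, so V(t) = 15.05 − 0.326100 t and V(15.22) = 10.0868 m³.
Solute balance: dm/dt = 0 − Q_out C = −Q_out m/V(t).
Separate: dm/m = −Q_out dt/V(t) ⇒ ln(m/m₀) = −(Q_out/(Q_in−Q_out)) ln(V/V₀).
m = m₀ (V₀/V)^(Q_out/(Q_in−Q_out)) = 51.47 × (15.05/10.0868)^(-2.65839) = 17.7651 g.
C = m/V = 17.7651/10.0868 = 1.76123 g/m³.

1.761 g/m³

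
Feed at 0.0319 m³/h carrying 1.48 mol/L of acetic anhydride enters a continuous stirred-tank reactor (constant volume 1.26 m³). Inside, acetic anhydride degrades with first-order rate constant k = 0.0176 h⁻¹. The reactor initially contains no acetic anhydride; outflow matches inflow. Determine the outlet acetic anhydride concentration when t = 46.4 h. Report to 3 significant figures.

Species balance: V dC/dt = Q C_in − Q C − k V C.
This is linear with rate a = Q/V + k = 0.042917 h⁻¹.
C_ss = Q C_in/(Q + kV) = 0.87307 mol/L; C(t) = C_ss + (C₀ − C_ss) e^(−a t).
C(46.4) = 0.87307 + (-0.87307)·e^(−0.042917·46.4) = 0.87307 + (-0.87307)·0.13651 = 0.75389 mol/L.

0.754 mol/L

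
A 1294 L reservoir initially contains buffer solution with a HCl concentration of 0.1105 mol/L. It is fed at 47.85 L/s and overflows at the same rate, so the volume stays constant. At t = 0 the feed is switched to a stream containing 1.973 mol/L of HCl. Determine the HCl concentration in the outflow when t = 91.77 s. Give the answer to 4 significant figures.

1.910 mol/L

Accumulation = in − out for the solute gives V dC/dt = Q(C_in − C).
Time constant τ = V/Q = 1294/47.85 = 27.0428 s.
Solution: C(t) = C_in + (C₀ − C_in) e^(−t/τ).
C(91.77) = 1.973 + (0.1105 − 1.973)·e^(−91.77/27.0428) = 1.973 + (-1.86250)·0.0335908 = 1.91044 mol/L.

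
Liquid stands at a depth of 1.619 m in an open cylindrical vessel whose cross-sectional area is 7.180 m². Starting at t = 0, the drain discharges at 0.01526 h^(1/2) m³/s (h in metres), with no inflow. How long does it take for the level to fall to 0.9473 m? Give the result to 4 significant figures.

A dh/dt = −Q_out = −0.01526 √h.
This is separable: 2 d(√h)/dt = −0.01526/A, so √h = √h₀ − (0.01526/(2A)) t.
t = 2A(√h₀ − √h)/0.01526 = 2·7.180·(√1.619 − √0.9473)/0.01526
  = 14.3600 × (1.27240 − 0.973293) / 0.01526 = 281.465 s.

281.5 s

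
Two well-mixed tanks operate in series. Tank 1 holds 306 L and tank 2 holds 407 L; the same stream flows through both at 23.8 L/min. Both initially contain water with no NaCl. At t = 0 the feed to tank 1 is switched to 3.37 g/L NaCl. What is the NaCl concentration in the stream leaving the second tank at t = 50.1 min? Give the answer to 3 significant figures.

2.85 g/L

Time constants: τᵢ = Vᵢ/Q for each well-mixed tank.
τ₁ = 306/23.8 = 12.857 min; τ₂ = 407/23.8 = 17.101 min.
Solving the cascade with C₁(0)=C₂(0)=0 gives C₂(t) = C_in[1 − (τ₁ e^(−t/τ₁) − τ₂ e^(−t/τ₂))/(τ₁ − τ₂)].
At t = 50.1: e^(−t/τ₁) = 0.020309, e^(−t/τ₂) = 0.053414.
C₂ = 3.37·[1 − (12.857·0.020309 − 17.101·0.053414)/(-4.2437)] = 3.37·0.84629 = 2.8520 g/L.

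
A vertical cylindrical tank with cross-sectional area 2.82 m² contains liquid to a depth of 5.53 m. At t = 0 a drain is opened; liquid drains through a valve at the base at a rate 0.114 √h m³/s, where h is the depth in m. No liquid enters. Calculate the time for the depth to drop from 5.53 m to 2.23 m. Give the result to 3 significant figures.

Mass balance (ρ constant): A dh/dt = −0.114 √h.
∫ h^(−1/2) dh = −(0.114/A) ∫ dt, giving 2√h = 2√h₀ − (0.114/A) t.
t = 2A(√h₀ − √h)/0.114 = 2·2.82·(√5.53 − √2.23)/0.114
  = 5.6400 × (2.3516 − 1.4933) / 0.114 = 42.462 s.

42.5 s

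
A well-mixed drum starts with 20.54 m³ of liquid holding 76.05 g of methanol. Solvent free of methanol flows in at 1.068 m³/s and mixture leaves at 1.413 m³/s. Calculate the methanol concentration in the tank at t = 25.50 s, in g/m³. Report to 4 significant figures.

Total volume: dV/dt = Q_in − Q_out = -0.345000 m³/s, so V(t) = 20.54 − 0.345000 t and V(25.50) = 11.7425 m³.
Solute balance: dm/dt = 0 − Q_out C = −Q_out m/V(t).
dm/m = −Q_out dt/(V₀ − 0.345000 t); integrating gives ln(m/m₀) = −(Q_out/(Q_in−Q_out)) ln(V/V₀).
m = m₀ (V₀/V)^(Q_out/(Q_in−Q_out)) = 76.05 × (20.54/11.7425)^(-4.09565) = 7.70037 g.
C = m/V = 7.70037/11.7425 = 0.655769 g/m³.

0.6558 g/m³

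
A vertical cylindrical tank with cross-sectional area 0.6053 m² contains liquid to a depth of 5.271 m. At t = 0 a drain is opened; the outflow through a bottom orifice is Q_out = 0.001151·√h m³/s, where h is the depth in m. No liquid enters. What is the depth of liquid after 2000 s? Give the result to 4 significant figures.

0.1555 m

Mass balance (ρ constant): A dh/dt = −0.001151 √h.
∫ h^(−1/2) dh = −(0.001151/A) ∫ dt, giving 2√h = 2√h₀ − (0.001151/A) t.
√h = √5.271 − 0.001151·2000/(2·0.6053) = 2.29587 − 1.90154 = 0.394329.
h = 0.394329² = 0.155496 m.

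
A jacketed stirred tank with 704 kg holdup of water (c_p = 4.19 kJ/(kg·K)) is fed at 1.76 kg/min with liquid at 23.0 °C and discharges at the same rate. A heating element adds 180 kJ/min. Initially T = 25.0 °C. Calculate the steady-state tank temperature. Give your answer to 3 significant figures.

47.4 °C

First-law balance (no shaft work): M c_p dT/dt = ṁ c_p (T_in − T) + 180.
At steady state dT/dt = 0 ⇒ T_ss = T_in + Q̇/(ṁ c_p) = 23.0 + 180/(1.76·4.19) = 47.409 °C.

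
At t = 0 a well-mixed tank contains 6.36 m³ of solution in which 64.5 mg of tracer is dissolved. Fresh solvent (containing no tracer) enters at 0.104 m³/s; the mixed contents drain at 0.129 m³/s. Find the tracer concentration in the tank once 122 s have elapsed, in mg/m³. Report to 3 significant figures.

0.670 mg/m³

Let m(t) be the amount of tracer. Volume: V(t) = V₀ + (Q_in − Q_out) t = 6.36 − 0.025000 t; V(122) = 3.3100 m³.
Solute balance: dm/dt = 0 − Q_out C = −Q_out m/V(t).
dm/m = −Q_out dt/(V₀ − 0.025000 t); integrating gives ln(m/m₀) = −(Q_out/(Q_in−Q_out)) ln(V/V₀).
m = m₀ (V₀/V)^(Q_out/(Q_in−Q_out)) = 64.5 × (6.36/3.3100)^(-5.1600) = 2.2184 mg.
C = m/V = 2.2184/3.3100 = 0.67020 mg/m³.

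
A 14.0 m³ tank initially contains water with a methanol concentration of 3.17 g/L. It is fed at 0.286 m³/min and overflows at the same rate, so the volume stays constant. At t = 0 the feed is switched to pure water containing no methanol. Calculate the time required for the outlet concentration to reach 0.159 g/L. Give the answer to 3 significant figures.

146 min

Species balance: V dC/dt = Q(C_in − C) ⇒ τ = V/Q = 48.951 min.
C(t) = C_in + (C₀ − C_in) e^(−t/τ). Set C = 0.159 and solve for t:
e^(−t/τ) = (C − C_in)/(C₀ − C_in) = (0.159 − 0)/(3.17 − 0) = 0.050158
t = −τ ln(…) = 48.951 × 2.9926 = 146.49 min.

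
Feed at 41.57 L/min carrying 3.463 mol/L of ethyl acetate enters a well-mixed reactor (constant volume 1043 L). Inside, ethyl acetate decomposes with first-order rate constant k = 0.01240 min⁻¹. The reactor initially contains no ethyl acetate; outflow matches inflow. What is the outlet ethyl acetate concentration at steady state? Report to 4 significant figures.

2.641 mol/L

V dC/dt = Q(C_in − C) − k V C.
Steady state (dC/dt = 0): C_ss = Q C_in/(Q + kV) = C_in/(1 + kV/Q).
C_ss = 41.57·3.463/(41.57 + 0.01240·1043) = 143.957/54.5032 = 2.64126 mol/L.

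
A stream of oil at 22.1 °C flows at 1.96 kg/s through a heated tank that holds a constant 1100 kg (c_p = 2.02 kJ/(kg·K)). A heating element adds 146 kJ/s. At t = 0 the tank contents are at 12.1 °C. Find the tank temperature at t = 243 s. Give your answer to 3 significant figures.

28.6 °C

Energy balance: M c_p dT/dt = ṁ c_p (T_in − T) + 146.
τ = M/ṁ = 561.22 s; T_ss = T_in + Q̇/(ṁ c_p) = 22.1 + 146/(1.96·2.02) = 58.976 °C.
Integrating: T(t) = T_ss + (T₀ − T_ss) e^(−t/τ).
T(243) = 58.976 + (-46.876)·e^(−243/561.22) = 58.976 + (-46.876)·0.64857 = 28.574 °C.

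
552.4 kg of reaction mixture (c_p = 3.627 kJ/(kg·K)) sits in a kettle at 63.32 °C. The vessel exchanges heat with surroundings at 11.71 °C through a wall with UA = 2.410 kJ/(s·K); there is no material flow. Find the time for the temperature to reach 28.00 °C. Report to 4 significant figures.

958.7 s

Heat balance on the well-mixed liquid: M c_p dT/dt = −UA(T − T_amb).
τ = M c_p/UA = 831.351 s; T_ss = T_amb = 11.7100 °C.
T(t) = T_ss + (T₀ − T_ss)e^(−t/τ); set T = 28.00:
t = −τ ln[(T − T_ss)/(T₀ − T_ss)] = −831.351 · ln(0.315637) = 958.684 s.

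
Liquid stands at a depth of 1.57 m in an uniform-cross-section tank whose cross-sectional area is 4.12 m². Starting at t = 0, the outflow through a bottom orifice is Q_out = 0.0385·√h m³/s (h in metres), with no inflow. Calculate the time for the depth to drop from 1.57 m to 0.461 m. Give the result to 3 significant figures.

123 s

A dh/dt = −Q_out = −0.0385 √h.
This is separable: 2 d(√h)/dt = −0.0385/A, so √h = √h₀ − (0.0385/(2A)) t.
t = 2A(√h₀ − √h)/0.0385 = 2·4.12·(√1.57 − √0.461)/0.0385
  = 8.2400 × (1.2530 − 0.67897) / 0.0385 = 122.86 s.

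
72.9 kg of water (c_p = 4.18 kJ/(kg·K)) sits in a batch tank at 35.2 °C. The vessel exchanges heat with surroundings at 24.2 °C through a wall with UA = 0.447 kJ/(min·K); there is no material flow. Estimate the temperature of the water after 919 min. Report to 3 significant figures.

Heat balance on the well-mixed liquid: M c_p dT/dt = −UA(T − T_amb).
dT/dt = (T_ss − T)/τ with T_ss = T_amb = 24.200 °C, τ = M c_p/UA = 72.9·4.18/0.447 = 681.70 min.
This is linear first-order; T(t) = T_ss + (T₀ − T_ss) e^(−t/τ).
T(919) = 24.200 + (11.000)·0.25974 = 27.057 °C.

27.1 °C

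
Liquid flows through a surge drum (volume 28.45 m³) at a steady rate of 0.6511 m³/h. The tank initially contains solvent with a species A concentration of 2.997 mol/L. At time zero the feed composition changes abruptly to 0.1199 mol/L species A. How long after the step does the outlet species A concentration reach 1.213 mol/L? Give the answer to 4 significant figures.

Species balance: V dC/dt = Q(C_in − C) ⇒ τ = V/Q = 43.6953 h.
C(t) = C_in + (C₀ − C_in) e^(−t/τ). Set C = 1.213 and solve for t:
e^(−t/τ) = (C − C_in)/(C₀ − C_in) = (1.213 − 0.1199)/(2.997 − 0.1199) = 0.379931
t = −τ ln(…) = 43.6953 × 0.967765 = 42.2868 h.

42.29 h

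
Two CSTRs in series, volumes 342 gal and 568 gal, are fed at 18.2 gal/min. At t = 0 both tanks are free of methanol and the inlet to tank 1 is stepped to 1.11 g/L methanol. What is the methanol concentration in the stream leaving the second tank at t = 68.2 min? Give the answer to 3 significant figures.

Species balance on tank i: dCᵢ/dt = (Cᵢ₋₁ − Cᵢ)/τᵢ with τᵢ = Vᵢ/Q.
τ₁ = 342/18.2 = 18.791 min; τ₂ = 568/18.2 = 31.209 min.
Tank 1: C₁ = C_in(1 − e^(−t/τ₁)). Tank 2 (τ₁ ≠ τ₂): C₂ = C_in[1 − (τ₁ e^(−t/τ₁) − τ₂ e^(−t/τ₂))/(τ₁ − τ₂)].
At t = 68.2: e^(−t/τ₁) = 0.026533, e^(−t/τ₂) = 0.11245.
C₂ = 1.11·[1 − (18.791·0.026533 − 31.209·0.11245)/(-12.418)] = 1.11·0.75754 = 0.84087 g/L.

0.841 g/L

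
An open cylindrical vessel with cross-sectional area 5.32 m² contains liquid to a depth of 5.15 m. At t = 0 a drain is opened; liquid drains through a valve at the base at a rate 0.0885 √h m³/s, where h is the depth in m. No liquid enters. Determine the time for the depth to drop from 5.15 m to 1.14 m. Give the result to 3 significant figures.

144 s

With no inflow, A dh/dt = −0.0885 √h.
∫ h^(−1/2) dh = −(0.0885/A) ∫ dt, giving 2√h = 2√h₀ − (0.0885/A) t.
t = 2A(√h₀ − √h)/0.0885 = 2·5.32·(√5.15 − √1.14)/0.0885
  = 10.640 × (2.2694 − 1.0677) / 0.0885 = 144.47 s.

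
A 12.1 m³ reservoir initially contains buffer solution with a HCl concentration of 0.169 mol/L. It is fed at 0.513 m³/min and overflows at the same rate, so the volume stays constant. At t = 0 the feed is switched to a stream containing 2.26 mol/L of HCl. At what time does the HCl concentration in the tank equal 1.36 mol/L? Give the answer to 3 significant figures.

19.9 min

Accumulation = in − out for the solute gives V dC/dt = Q(C_in − C), so τ = V/Q = 23.587 min.
C(t) = C_in + (C₀ − C_in) e^(−t/τ). Set C = 1.36 and solve for t:
e^(−t/τ) = (C − C_in)/(C₀ − C_in) = (1.36 − 2.26)/(0.169 − 2.26) = 0.43042
t = −τ ln(…) = 23.587 × 0.84300 = 19.884 min.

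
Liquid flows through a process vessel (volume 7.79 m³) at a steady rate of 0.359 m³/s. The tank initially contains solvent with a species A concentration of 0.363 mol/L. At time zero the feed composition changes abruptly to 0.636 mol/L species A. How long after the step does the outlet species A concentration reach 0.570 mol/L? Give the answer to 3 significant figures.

Species balance: V dC/dt = Q(C_in − C) ⇒ τ = V/Q = 21.699 s.
C(t) = C_in + (C₀ − C_in) e^(−t/τ). Set C = 0.570 and solve for t:
e^(−t/τ) = (C − C_in)/(C₀ − C_in) = (0.570 − 0.636)/(0.363 − 0.636) = 0.24176
t = −τ ln(…) = 21.699 × 1.4198 = 30.809 s.

30.8 s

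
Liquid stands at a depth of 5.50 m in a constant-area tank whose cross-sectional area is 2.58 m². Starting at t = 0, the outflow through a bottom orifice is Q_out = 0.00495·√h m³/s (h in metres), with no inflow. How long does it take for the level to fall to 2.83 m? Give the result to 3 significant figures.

With no inflow, A dh/dt = −0.00495 √h.
Separate and integrate: 2(√h − √h₀) = −(0.00495/A) t.
t = 2A(√h₀ − √h)/0.00495 = 2·2.58·(√5.50 − √2.83)/0.00495
  = 5.1600 × (2.3452 − 1.6823) / 0.00495 = 691.07 s.

691 s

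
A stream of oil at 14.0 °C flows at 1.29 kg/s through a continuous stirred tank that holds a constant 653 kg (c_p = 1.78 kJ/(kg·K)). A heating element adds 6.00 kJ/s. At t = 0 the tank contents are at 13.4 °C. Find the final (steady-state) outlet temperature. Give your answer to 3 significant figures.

Heat balance on the well-mixed liquid: M c_p dT/dt = ṁ c_p (T_in − T) + 6.00.
At steady state dT/dt = 0 ⇒ T_ss = T_in + Q̇/(ṁ c_p) = 14.0 + 6.00/(1.29·1.78) = 16.613 °C.

16.6 °C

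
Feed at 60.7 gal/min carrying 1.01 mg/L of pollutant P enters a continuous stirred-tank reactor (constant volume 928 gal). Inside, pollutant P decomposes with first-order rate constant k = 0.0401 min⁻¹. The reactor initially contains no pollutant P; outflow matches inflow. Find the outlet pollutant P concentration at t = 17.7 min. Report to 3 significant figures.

Accumulation = in − out − consumed: V dC/dt = Q C_in − Q C − k V C.
This is linear with rate a = Q/V + k = 0.10551 min⁻¹.
C_ss = Q C_in/(Q + kV) = 0.62614 mg/L; C(t) = C_ss + (C₀ − C_ss) e^(−a t).
C(17.7) = 0.62614 + (-0.62614)·e^(−0.10551·17.7) = 0.62614 + (-0.62614)·0.15451 = 0.52940 mg/L.

0.529 mg/L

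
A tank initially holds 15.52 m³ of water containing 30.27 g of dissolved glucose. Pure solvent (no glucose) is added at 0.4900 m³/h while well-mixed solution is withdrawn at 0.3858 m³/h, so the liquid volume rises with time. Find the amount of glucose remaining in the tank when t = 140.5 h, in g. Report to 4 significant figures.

2.586 g

Let m(t) be the amount of glucose. Volume: V(t) = V₀ + (Q_in − Q_out) t = 15.52 + 0.104200 t; V(140.5) = 30.1601 m³.
No glucose enters, so dm/dt = −Q_out · (m/V).
Separate: dm/m = −Q_out dt/V(t) ⇒ ln(m/m₀) = −(Q_out/(Q_in−Q_out)) ln(V/V₀).
m = m₀ (V₀/V)^(Q_out/(Q_in−Q_out)) = 30.27 × (15.52/30.1601)^(3.70250) = 2.58637 g.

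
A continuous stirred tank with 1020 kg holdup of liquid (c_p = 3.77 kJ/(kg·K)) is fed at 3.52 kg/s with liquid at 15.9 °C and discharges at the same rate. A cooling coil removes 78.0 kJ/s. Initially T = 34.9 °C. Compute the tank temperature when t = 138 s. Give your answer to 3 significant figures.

25.5 °C

M c_p dT/dt = ṁ c_p (T_in − T) − Q̇.
Rearrange: dT/dt = (T_ss − T)/τ with τ = M/ṁ = 289.77 s and T_ss = T_in − Q̇/(ṁ c_p) = 10.022 °C.
T approaches T_ss exponentially: T(t) = T_ss + (T₀ − T_ss) e^(−t/τ).
T(138) = 10.022 + (24.878)·e^(−138/289.77) = 10.022 + (24.878)·0.62112 = 25.474 °C.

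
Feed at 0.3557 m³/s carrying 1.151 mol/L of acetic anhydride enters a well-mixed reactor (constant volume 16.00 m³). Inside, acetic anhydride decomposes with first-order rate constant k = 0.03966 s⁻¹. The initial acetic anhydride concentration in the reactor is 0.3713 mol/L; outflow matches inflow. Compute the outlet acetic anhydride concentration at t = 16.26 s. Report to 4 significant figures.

0.3980 mol/L

V dC/dt = Q(C_in − C) − k V C.
dC/dt = (Q/V) C_in − (Q/V + k) C; effective rate a = Q/V + k = 0.0222313 + 0.03966 = 0.0618913 s⁻¹.
C_ss = Q C_in/(Q + kV) = 0.413438 mol/L; C(t) = C_ss + (C₀ − C_ss) e^(−a t).
C(16.26) = 0.413438 + (-0.0421376)·e^(−0.0618913·16.26) = 0.413438 + (-0.0421376)·0.365550 = 0.398034 mol/L.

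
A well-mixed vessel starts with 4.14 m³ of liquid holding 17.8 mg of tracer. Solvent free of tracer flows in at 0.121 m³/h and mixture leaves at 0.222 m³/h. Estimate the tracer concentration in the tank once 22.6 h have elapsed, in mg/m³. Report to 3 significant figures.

1.65 mg/m³

Total volume: dV/dt = Q_in − Q_out = -0.10100 m³/h, so V(t) = 4.14 − 0.10100 t and V(22.6) = 1.8574 m³.
Solute balance: dm/dt = 0 − Q_out C = −Q_out m/V(t).
dm/m = −Q_out dt/(V₀ − 0.10100 t); integrating gives ln(m/m₀) = −(Q_out/(Q_in−Q_out)) ln(V/V₀).
m = m₀ (V₀/V)^(Q_out/(Q_in−Q_out)) = 17.8 × (4.14/1.8574)^(-2.1980) = 3.0570 mg.
C = m/V = 3.0570/1.8574 = 1.6459 mg/m³.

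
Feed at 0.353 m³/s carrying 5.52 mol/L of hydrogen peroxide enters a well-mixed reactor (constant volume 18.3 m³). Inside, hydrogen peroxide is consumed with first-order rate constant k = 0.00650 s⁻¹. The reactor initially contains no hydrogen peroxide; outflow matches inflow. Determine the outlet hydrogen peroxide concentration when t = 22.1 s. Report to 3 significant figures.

Accumulation = in − out − consumed: V dC/dt = Q C_in − Q C − k V C.
dC/dt = (Q/V) C_in − (Q/V + k) C; effective rate a = Q/V + k = 0.019290 + 0.00650 = 0.025790 s⁻¹.
C_ss = Q C_in/(Q + kV) = 4.1287 mol/L; C(t) = C_ss + (C₀ − C_ss) e^(−a t).
C(22.1) = 4.1287 + (-4.1287)·e^(−0.025790·22.1) = 4.1287 + (-4.1287)·0.56555 = 1.7937 mol/L.

1.79 mol/L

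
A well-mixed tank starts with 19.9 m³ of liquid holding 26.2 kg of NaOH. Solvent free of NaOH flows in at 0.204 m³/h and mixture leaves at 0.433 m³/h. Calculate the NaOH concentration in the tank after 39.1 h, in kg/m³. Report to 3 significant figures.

0.773 kg/m³

Total volume: dV/dt = Q_in − Q_out = -0.22900 m³/h, so V(t) = 19.9 − 0.22900 t and V(39.1) = 10.946 m³.
Solute balance: dm/dt = 0 − Q_out C = −Q_out m/V(t).
Separate: dm/m = −Q_out dt/V(t) ⇒ ln(m/m₀) = −(Q_out/(Q_in−Q_out)) ln(V/V₀).
m = m₀ (V₀/V)^(Q_out/(Q_in−Q_out)) = 26.2 × (19.9/10.946)^(-1.8908) = 8.4616 kg.
C = m/V = 8.4616/10.946 = 0.77303 kg/m³.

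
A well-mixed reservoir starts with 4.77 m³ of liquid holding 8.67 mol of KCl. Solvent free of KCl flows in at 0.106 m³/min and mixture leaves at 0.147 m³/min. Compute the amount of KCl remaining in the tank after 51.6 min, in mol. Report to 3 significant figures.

1.06 mol

Let m(t) be the amount of KCl. Volume: V(t) = V₀ + (Q_in − Q_out) t = 4.77 − 0.041000 t; V(51.6) = 2.6544 m³.
Species balance (pure solvent in): dm/dt = −Q_out · m/V(t).
dm/m = −Q_out dt/(V₀ − 0.041000 t); integrating gives ln(m/m₀) = −(Q_out/(Q_in−Q_out)) ln(V/V₀).
m = m₀ (V₀/V)^(Q_out/(Q_in−Q_out)) = 8.67 × (4.77/2.6544)^(-3.5854) = 1.0601 mol.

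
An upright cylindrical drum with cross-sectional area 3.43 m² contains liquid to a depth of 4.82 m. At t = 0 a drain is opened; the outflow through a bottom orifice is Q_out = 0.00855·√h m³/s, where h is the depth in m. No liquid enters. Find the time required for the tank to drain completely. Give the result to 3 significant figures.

A dh/dt = −Q_out = −0.00855 √h.
∫ h^(−1/2) dh = −(0.00855/A) ∫ dt, giving 2√h = 2√h₀ − (0.00855/A) t.
Set h = 0: 2√h₀ = (0.00855/A) t_empty ⇒ t_empty = 2A√h₀/0.00855.
t_empty = 2·3.43·√4.82/0.00855 = 6.8600·2.1954/0.00855 = 1761.5 s.

1760 s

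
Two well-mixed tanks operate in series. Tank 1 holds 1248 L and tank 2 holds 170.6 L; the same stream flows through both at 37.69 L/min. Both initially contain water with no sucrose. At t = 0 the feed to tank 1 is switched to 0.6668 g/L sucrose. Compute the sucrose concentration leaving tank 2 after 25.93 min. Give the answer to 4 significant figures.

Time constants: τᵢ = Vᵢ/Q for each well-mixed tank.
τ₁ = 1248/37.69 = 33.1122 min; τ₂ = 170.6/37.69 = 4.52640 min.
Tank 1: C₁ = C_in(1 − e^(−t/τ₁)). Tank 2 (τ₁ ≠ τ₂): C₂ = C_in[1 − (τ₁ e^(−t/τ₁) − τ₂ e^(−t/τ₂))/(τ₁ − τ₂)].
At t = 25.93: e^(−t/τ₁) = 0.456990, e^(−t/τ₂) = 0.00325158.
C₂ = 0.6668·[1 − (33.1122·0.456990 − 4.52640·0.00325158)/(28.5858)] = 0.6668·0.471163 = 0.314172 g/L.

0.3142 g/L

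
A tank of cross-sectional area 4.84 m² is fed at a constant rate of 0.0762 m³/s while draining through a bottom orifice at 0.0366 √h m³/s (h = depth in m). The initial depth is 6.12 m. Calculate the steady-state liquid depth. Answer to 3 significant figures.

4.33 m

Unsteady balance on liquid volume: A dh/dt = Q_in − 0.0366 √h. At steady state dh/dt = 0:
Q_in = 0.0366 √h_ss ⇒ √h_ss = 0.0762/0.0366 = 2.0820.
h_ss = 2.0820² = 4.3346 m. (Since h₀ = 6.12 m > h_ss, the level will fall toward this value.)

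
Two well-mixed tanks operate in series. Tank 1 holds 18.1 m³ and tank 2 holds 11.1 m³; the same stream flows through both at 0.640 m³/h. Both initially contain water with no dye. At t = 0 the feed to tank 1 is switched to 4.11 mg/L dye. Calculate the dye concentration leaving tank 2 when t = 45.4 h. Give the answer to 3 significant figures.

2.45 mg/L

Species balance on tank i: dCᵢ/dt = (Cᵢ₋₁ − Cᵢ)/τᵢ with τᵢ = Vᵢ/Q.
τ₁ = 18.1/0.640 = 28.281 h; τ₂ = 11.1/0.640 = 17.344 h.
Solving the cascade with C₁(0)=C₂(0)=0 gives C₂(t) = C_in[1 − (τ₁ e^(−t/τ₁) − τ₂ e^(−t/τ₂))/(τ₁ − τ₂)].
At t = 45.4: e^(−t/τ₁) = 0.20083, e^(−t/τ₂) = 0.072974.
C₂ = 4.11·[1 − (28.281·0.20083 − 17.344·0.072974)/(10.938)] = 4.11·0.59643 = 2.4513 mg/L.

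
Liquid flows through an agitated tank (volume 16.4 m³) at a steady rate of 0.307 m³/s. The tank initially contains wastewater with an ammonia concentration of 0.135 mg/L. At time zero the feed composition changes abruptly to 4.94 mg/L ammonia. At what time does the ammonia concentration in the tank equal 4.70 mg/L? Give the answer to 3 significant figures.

Species balance: V dC/dt = Q(C_in − C) ⇒ τ = V/Q = 53.420 s.
C(t) = C_in + (C₀ − C_in) e^(−t/τ). Set C = 4.70 and solve for t:
e^(−t/τ) = (C − C_in)/(C₀ − C_in) = (4.70 − 4.94)/(0.135 − 4.94) = 0.049948
t = −τ ln(…) = 53.420 × 2.9968 = 160.09 s.

160 s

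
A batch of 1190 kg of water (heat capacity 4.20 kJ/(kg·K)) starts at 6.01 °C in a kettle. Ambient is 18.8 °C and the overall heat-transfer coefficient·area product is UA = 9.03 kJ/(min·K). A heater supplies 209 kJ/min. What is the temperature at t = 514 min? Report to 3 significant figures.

Lumped-capacitance energy balance: M c_p dT/dt = UA(T_amb − T) + Q̇.
dT/dt = (T_ss − T)/τ with T_ss = T_amb + Q̇/UA = 18.8 + 209/9.03 = 41.945 °C, τ = M c_p/UA = 1190·4.20/9.03 = 553.49 min.
Integrating: T(t) = T_ss + (T₀ − T_ss) e^(−t/τ).
T(514) = 41.945 + (-35.935)·0.39508 = 27.748 °C.

27.7 °C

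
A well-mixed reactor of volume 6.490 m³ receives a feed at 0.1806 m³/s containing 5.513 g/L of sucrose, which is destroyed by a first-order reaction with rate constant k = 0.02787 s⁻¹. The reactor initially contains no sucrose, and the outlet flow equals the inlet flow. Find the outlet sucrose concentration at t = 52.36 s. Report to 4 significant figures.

V dC/dt = Q(C_in − C) − k V C.
This is linear with rate a = Q/V + k = 0.0556974 s⁻¹.
C_ss = Q C_in/(Q + kV) = 2.75439 g/L; C(t) = C_ss + (C₀ − C_ss) e^(−a t).
C(52.36) = 2.75439 + (-2.75439)·e^(−0.0556974·52.36) = 2.75439 + (-2.75439)·0.0541327 = 2.60529 g/L.

2.605 g/L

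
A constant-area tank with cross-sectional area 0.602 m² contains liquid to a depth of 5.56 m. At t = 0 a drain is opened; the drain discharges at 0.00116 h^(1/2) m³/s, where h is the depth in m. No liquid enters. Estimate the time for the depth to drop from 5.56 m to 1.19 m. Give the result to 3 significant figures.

1320 s

A dh/dt = −Q_out = −0.00116 √h.
This is separable: 2 d(√h)/dt = −0.00116/A, so √h = √h₀ − (0.00116/(2A)) t.
t = 2A(√h₀ − √h)/0.00116 = 2·0.602·(√5.56 − √1.19)/0.00116
  = 1.2040 × (2.3580 − 1.0909) / 0.00116 = 1315.2 s.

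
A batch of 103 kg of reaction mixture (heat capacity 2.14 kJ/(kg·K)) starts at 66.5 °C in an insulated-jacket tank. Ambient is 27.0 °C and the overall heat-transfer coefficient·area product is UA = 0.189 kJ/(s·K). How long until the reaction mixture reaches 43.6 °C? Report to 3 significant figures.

1010 s

M c_p dT/dt = −UA(T − T_amb).
τ = M c_p/UA = 1166.2 s; T_ss = T_amb = 27.000 °C.
T(t) = T_ss + (T₀ − T_ss)e^(−t/τ); set T = 43.6:
t = −τ ln[(T − T_ss)/(T₀ − T_ss)] = −1166.2 · ln(0.42025) = 1011.0 s.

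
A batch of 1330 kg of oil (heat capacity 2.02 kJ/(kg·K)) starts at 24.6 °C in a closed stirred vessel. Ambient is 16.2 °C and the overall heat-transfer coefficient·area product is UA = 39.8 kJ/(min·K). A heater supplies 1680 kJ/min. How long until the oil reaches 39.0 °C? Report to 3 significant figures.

Lumped-capacitance energy balance: M c_p dT/dt = UA(T_amb − T) + Q̇.
τ = M c_p/UA = 67.503 min; T_ss = T_amb + Q̇/UA = 16.2 + 1680/39.8 = 58.411 °C.
T(t) = T_ss + (T₀ − T_ss)e^(−t/τ); set T = 39.0:
t = −τ ln[(T − T_ss)/(T₀ − T_ss)] = −67.503 · ln(0.57410) = 37.460 min.

37.5 min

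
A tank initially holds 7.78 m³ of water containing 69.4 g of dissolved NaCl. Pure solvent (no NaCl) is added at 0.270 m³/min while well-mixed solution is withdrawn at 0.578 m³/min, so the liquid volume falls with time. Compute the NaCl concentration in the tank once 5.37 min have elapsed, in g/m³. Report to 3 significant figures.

Let m(t) be the amount of NaCl. Volume: V(t) = V₀ + (Q_in − Q_out) t = 7.78 − 0.30800 t; V(5.37) = 6.1260 m³.
Species balance (pure solvent in): dm/dt = −Q_out · m/V(t).
dm/m = −Q_out dt/(V₀ − 0.30800 t); integrating gives ln(m/m₀) = −(Q_out/(Q_in−Q_out)) ln(V/V₀).
m = m₀ (V₀/V)^(Q_out/(Q_in−Q_out)) = 69.4 × (7.78/6.1260)^(-1.8766) = 44.317 g.
C = m/V = 44.317/6.1260 = 7.2341 g/m³.

7.23 g/m³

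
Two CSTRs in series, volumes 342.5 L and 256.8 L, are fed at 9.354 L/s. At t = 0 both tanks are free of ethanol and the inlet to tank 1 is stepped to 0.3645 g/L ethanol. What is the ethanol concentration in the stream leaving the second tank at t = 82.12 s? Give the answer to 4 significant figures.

Species balance on tank i: dCᵢ/dt = (Cᵢ₋₁ − Cᵢ)/τᵢ with τᵢ = Vᵢ/Q.
τ₁ = 342.5/9.354 = 36.6154 s; τ₂ = 256.8/9.354 = 27.4535 s.
Tank 1: C₁ = C_in(1 − e^(−t/τ₁)). Tank 2 (τ₁ ≠ τ₂): C₂ = C_in[1 − (τ₁ e^(−t/τ₁) − τ₂ e^(−t/τ₂))/(τ₁ − τ₂)].
At t = 82.12: e^(−t/τ₁) = 0.106163, e^(−t/τ₂) = 0.0502251.
C₂ = 0.3645·[1 − (36.6154·0.106163 − 27.4535·0.0502251)/(9.16186)] = 0.3645·0.726217 = 0.264706 g/L.

0.2647 g/L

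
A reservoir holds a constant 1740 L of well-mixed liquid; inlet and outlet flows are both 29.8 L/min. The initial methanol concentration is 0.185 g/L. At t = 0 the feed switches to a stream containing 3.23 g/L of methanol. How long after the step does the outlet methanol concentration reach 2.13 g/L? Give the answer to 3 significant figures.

59.5 min

Unsteady species balance (constant V, well mixed): V dC/dt = Q(C_in − C), so τ = V/Q = 58.389 min.
C(t) = C_in + (C₀ − C_in) e^(−t/τ). Set C = 2.13 and solve for t:
e^(−t/τ) = (C − C_in)/(C₀ − C_in) = (2.13 − 3.23)/(0.185 − 3.23) = 0.36125
t = −τ ln(…) = 58.389 × 1.0182 = 59.451 min.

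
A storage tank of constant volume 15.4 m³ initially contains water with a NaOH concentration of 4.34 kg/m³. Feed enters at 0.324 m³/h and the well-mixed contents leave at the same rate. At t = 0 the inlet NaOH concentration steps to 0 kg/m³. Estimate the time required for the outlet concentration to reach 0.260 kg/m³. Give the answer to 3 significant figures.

Species balance: V dC/dt = Q(C_in − C) ⇒ τ = V/Q = 47.531 h.
C(t) = C_in + (C₀ − C_in) e^(−t/τ). Set C = 0.260 and solve for t:
e^(−t/τ) = (C − C_in)/(C₀ − C_in) = (0.260 − 0)/(4.34 − 0) = 0.059908
t = −τ ln(…) = 47.531 × 2.8149 = 133.80 h.

134 h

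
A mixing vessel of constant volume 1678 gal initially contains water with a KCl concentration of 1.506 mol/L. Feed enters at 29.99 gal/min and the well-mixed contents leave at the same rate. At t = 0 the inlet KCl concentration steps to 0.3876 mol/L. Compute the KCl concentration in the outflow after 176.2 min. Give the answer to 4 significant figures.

0.4356 mol/L

Species balance on the tank: V dC/dt = Q(C_in − C).
Rewrite as dC/dt + C/τ = C_in/τ, τ = V/Q = 55.9520 min.
Solution: C(t) = C_in + (C₀ − C_in) e^(−t/τ).
C(176.2) = 0.3876 + (1.506 − 0.3876)·e^(−176.2/55.9520) = 0.3876 + (1.11840)·0.0428895 = 0.435568 mol/L.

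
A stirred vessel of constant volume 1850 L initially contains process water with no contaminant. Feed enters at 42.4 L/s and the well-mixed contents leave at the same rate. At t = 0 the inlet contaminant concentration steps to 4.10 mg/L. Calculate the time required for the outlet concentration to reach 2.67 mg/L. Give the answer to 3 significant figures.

Species balance: V dC/dt = Q(C_in − C) ⇒ τ = V/Q = 43.632 s.
C(t) = C_in + (C₀ − C_in) e^(−t/τ). Set C = 2.67 and solve for t:
e^(−t/τ) = (C − C_in)/(C₀ − C_in) = (2.67 − 4.10)/(0 − 4.10) = 0.34878
t = −τ ln(…) = 43.632 × 1.0533 = 45.958 s.

46.0 s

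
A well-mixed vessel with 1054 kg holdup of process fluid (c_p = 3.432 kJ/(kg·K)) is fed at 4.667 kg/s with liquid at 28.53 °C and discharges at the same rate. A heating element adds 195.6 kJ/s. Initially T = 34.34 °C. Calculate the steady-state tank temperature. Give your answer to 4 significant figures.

Energy balance: M c_p dT/dt = ṁ c_p (T_in − T) + 195.6.
At steady state dT/dt = 0 ⇒ T_ss = T_in + Q̇/(ṁ c_p) = 28.53 + 195.6/(4.667·3.432) = 40.7419 °C.

40.74 °C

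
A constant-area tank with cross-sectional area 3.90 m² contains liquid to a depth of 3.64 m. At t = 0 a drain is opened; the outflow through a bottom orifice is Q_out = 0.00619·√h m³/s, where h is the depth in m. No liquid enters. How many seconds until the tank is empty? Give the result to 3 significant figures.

A dh/dt = −Q_out = −0.00619 √h.
This is separable: 2 d(√h)/dt = −0.00619/A, so √h = √h₀ − (0.00619/(2A)) t.
Tank is empty when √h = 0: t_empty = 2A√h₀/0.00619.
t_empty = 2·3.90·√3.64/0.00619 = 7.8000·1.9079/0.00619 = 2404.1 s.

2400 s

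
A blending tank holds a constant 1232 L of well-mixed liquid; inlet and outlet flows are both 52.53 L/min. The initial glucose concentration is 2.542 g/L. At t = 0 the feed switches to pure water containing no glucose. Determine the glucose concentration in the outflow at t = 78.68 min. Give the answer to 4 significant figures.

0.08876 g/L

Unsteady species balance (constant V, well mixed): V dC/dt = Q(C_in − C).
So dC/dt = (C_in − C)/τ with τ = V/Q = 1232/52.53 = 23.4533 min.
Solution: C(t) = C_in + (C₀ − C_in) e^(−t/τ).
C(78.68) = 0 + (2.542 − 0)·e^(−78.68/23.4533) = 0 + (2.54200)·0.0349179 = 0.0887612 g/L.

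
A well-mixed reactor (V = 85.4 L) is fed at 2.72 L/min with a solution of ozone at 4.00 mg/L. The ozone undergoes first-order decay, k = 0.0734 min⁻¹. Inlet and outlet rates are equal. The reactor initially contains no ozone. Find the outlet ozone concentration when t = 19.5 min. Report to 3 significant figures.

1.05 mg/L

V dC/dt = Q(C_in − C) − k V C.
This is linear with rate a = Q/V + k = 0.10525 min⁻¹.
C_ss = Q C_in/(Q + kV) = 1.2105 mg/L; C(t) = C_ss + (C₀ − C_ss) e^(−a t).
C(19.5) = 1.2105 + (-1.2105)·e^(−0.10525·19.5) = 1.2105 + (-1.2105)·0.12843 = 1.0550 mg/L.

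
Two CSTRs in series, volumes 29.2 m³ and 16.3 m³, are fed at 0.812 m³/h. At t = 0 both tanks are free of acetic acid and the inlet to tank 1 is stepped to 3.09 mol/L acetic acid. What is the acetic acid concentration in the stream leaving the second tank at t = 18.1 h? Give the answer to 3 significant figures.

0.447 mol/L

Time constants: τᵢ = Vᵢ/Q for each well-mixed tank.
τ₁ = 29.2/0.812 = 35.961 h; τ₂ = 16.3/0.812 = 20.074 h.
Tank 1: C₁ = C_in(1 − e^(−t/τ₁)). Tank 2 (τ₁ ≠ τ₂): C₂ = C_in[1 − (τ₁ e^(−t/τ₁) − τ₂ e^(−t/τ₂))/(τ₁ − τ₂)].
At t = 18.1: e^(−t/τ₁) = 0.60452, e^(−t/τ₂) = 0.40589.
C₂ = 3.09·[1 − (35.961·0.60452 − 20.074·0.40589)/(15.887)] = 3.09·0.14451 = 0.44654 mol/L.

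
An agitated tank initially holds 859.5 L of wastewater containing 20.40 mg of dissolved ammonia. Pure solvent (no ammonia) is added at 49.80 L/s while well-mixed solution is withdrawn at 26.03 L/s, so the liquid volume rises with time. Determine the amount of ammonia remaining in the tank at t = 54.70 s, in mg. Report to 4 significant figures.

7.438 mg

Let m(t) be the amount of ammonia. Volume: V(t) = V₀ + (Q_in − Q_out) t = 859.5 + 23.7700 t; V(54.70) = 2159.72 L.
Solute balance: dm/dt = 0 − Q_out C = −Q_out m/V(t).
Separate: dm/m = −Q_out dt/V(t) ⇒ ln(m/m₀) = −(Q_out/(Q_in−Q_out)) ln(V/V₀).
m = m₀ (V₀/V)^(Q_out/(Q_in−Q_out)) = 20.40 × (859.5/2159.72)^(1.09508) = 7.43761 mg.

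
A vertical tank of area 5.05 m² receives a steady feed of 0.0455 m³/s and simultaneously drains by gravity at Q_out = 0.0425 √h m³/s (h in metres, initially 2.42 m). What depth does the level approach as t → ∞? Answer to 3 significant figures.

1.15 m

A dh/dt = Q_in − 0.0425 √h. Steady state requires inflow = outflow:
Q_in = 0.0425 √h_ss ⇒ √h_ss = 0.0455/0.0425 = 1.0706.
h_ss = 1.0706² = 1.1462 m. (Since h₀ = 2.42 m > h_ss, the level will fall toward this value.)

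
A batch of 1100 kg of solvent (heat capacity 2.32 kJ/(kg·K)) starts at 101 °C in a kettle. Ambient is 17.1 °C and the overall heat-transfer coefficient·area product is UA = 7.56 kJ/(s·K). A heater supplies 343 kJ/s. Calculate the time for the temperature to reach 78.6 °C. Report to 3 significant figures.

Unsteady energy balance on the tank contents: M c_p dT/dt = −UA(T − T_amb) + Q̇.
τ = M c_p/UA = 337.57 s; T_ss = T_amb + Q̇/UA = 17.1 + 343/7.56 = 62.470 °C.
T(t) = T_ss + (T₀ − T_ss)e^(−t/τ); set T = 78.6:
t = −τ ln[(T − T_ss)/(T₀ − T_ss)] = −337.57 · ln(0.41863) = 293.94 s.

294 s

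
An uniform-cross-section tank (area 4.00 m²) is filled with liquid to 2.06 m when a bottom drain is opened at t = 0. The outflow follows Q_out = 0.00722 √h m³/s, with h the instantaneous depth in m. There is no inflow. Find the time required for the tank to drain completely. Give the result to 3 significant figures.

1590 s

A dh/dt = −Q_out = −0.00722 √h.
Separate and integrate: 2(√h − √h₀) = −(0.00722/A) t.
Tank is empty when √h = 0: t_empty = 2A√h₀/0.00722.
t_empty = 2·4.00·√2.06/0.00722 = 8.0000·1.4353/0.00722 = 1590.3 s.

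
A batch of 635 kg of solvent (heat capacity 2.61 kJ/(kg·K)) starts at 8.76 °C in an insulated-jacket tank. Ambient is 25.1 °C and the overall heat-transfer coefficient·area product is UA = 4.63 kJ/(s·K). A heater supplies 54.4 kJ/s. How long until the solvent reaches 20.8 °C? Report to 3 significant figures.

200 s

M c_p dT/dt = −UA(T − T_amb) + Q̇.
τ = M c_p/UA = 357.96 s; T_ss = T_amb + Q̇/UA = 25.1 + 54.4/4.63 = 36.849 °C.
T(t) = T_ss + (T₀ − T_ss)e^(−t/τ); set T = 20.8:
t = −τ ln[(T − T_ss)/(T₀ − T_ss)] = −357.96 · ln(0.57137) = 200.36 s.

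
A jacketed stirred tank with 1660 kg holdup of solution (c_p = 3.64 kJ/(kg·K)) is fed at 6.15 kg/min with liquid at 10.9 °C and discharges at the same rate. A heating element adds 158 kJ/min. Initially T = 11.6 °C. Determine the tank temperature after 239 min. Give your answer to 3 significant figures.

M c_p dT/dt = ṁ c_p (T_in − T) + Q̇.
Rearrange: dT/dt = (T_ss − T)/τ with τ = M/ṁ = 269.92 min and T_ss = T_in + Q̇/(ṁ c_p) = 17.958 °C.
This is linear first-order; T(t) = T_ss + (T₀ − T_ss) e^(−t/τ).
T(239) = 17.958 + (-6.3580)·e^(−239/269.92) = 17.958 + (-6.3580)·0.41253 = 15.335 °C.

15.3 °C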